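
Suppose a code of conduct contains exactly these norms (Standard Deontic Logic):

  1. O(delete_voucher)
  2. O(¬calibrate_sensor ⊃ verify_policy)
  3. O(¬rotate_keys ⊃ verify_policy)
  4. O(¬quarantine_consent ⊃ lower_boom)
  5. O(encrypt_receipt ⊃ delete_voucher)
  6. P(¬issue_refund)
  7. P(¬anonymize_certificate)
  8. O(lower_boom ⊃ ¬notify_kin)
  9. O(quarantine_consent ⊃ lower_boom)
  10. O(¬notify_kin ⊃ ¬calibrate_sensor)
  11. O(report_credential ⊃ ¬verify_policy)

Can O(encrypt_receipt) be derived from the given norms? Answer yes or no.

Premise 5 is O(encrypt_receipt ⊃ delete_voucher); even if O(delete_voucher) held, inferring O(encrypt_receipt) would be affirming the consequent — invalid.
No other premise forces O(encrypt_receipt). An ideal world satisfying every premise can still have encrypt_receipt false, so O(encrypt_receipt) is not derivable.

No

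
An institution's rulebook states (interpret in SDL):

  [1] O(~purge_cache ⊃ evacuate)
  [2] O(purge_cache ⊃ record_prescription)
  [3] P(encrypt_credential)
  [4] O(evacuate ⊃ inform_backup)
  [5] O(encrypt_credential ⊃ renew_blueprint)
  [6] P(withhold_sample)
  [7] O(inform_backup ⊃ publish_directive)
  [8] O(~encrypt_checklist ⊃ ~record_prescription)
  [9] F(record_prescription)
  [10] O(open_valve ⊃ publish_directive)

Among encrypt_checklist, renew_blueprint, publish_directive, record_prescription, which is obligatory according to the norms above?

Premise 9, F(record_prescription), is equivalent to O(~record_prescription).
The contrapositive of premise 2 (O(purge_cache ⊃ record_prescription)) is O(~record_prescription ⊃ ~purge_cache), and O(~record_prescription) is already established, so O(~purge_cache).
Applying K to premise 1 (O(~purge_cache ⊃ evacuate)) and O(~purge_cache) yields O(evacuate).
Premise 4 is O(evacuate ⊃ inform_backup); since O(evacuate), deontic closure gives O(inform_backup).
From O(inform_backup) and premise 7, O(inform_backup ⊃ publish_directive), we obtain O(publish_directive).
So O(publish_directive) holds — publish_directive is obligatory. None of the other listed options is made obligatory by any chain of premises.

publish_directive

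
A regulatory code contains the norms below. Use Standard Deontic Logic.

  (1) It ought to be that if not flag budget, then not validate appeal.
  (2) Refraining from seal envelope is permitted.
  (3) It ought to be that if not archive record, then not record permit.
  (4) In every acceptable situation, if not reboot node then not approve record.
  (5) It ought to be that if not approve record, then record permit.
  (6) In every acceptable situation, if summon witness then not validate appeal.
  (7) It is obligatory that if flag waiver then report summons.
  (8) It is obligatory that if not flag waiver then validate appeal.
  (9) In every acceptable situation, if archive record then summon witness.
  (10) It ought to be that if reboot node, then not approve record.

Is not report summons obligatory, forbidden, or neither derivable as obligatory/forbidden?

Forbidden

Premises 4 and 10 are O(¬reboot_node → ¬approve_record) and O(reboot_node → ¬approve_record); every ideal world satisfies ¬reboot_node or reboot_node, so in either case ¬approve_record holds — hence O(¬approve_record).
With premise 5, O(¬approve_record → record_permit), the K-axiom yields O(record_permit).
Premise 3 is O(¬archive_record → ¬record_permit); contrapositively O(record_permit → archive_record). Since O(record_permit) holds, K gives O(archive_record).
Premise 9 is O(archive_record → summon_witness); since O(archive_record), deontic closure gives O(summon_witness).
From O(summon_witness) and premise 6, O(summon_witness → ¬validate_appeal), we obtain O(¬validate_appeal).
Premise 8 is O(¬flag_waiver → validate_appeal); contrapositively O(¬validate_appeal → flag_waiver). Since O(¬validate_appeal) holds, K gives O(flag_waiver).
Premise 7 is O(flag_waiver → report_summons); since O(flag_waiver), deontic closure gives O(report_summons).
Premises 1, 2 do not contribute to this derivation.
Thus O(report_summons), which is F(¬report_summons): ¬report_summons is forbidden.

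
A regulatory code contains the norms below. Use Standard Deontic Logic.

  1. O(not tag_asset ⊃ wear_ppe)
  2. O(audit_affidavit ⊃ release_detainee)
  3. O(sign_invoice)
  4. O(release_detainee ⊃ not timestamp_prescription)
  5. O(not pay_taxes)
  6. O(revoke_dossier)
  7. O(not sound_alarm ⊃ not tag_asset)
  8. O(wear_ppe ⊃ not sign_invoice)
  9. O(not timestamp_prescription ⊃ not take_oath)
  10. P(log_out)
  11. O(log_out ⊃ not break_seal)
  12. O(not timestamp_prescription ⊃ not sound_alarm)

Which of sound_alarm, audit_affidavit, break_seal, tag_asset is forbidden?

Premise 3 states O(sign_invoice) outright.
The contrapositive of premise 8 (O(wear_ppe ⊃ not sign_invoice)) is O(sign_invoice ⊃ not wear_ppe), and O(sign_invoice) is already established, so O(not wear_ppe).
Premise 1 is O(not tag_asset ⊃ wear_ppe); contrapositively O(not wear_ppe ⊃ tag_asset). Since O(not wear_ppe) holds, K gives O(tag_asset).
Premise 7 is O(not sound_alarm ⊃ not tag_asset); contrapositively O(tag_asset ⊃ sound_alarm). Since O(tag_asset) holds, K gives O(sound_alarm).
Premise 12, O(not timestamp_prescription ⊃ not sound_alarm), contraposes to O(sound_alarm ⊃ timestamp_prescription); with O(sound_alarm) we get O(timestamp_prescription).
Premise 4 is O(release_detainee ⊃ not timestamp_prescription); contrapositively O(timestamp_prescription ⊃ not release_detainee). Since O(timestamp_prescription) holds, K gives O(not release_detainee).
Premise 2 is O(audit_affidavit ⊃ release_detainee); contrapositively O(not release_detainee ⊃ not audit_affidavit). Since O(not release_detainee) holds, K gives O(not audit_affidavit).
So O(not audit_affidavit) holds, i.e. audit_affidavit is forbidden. None of the other listed options is forbidden under the premises.

audit_affidavit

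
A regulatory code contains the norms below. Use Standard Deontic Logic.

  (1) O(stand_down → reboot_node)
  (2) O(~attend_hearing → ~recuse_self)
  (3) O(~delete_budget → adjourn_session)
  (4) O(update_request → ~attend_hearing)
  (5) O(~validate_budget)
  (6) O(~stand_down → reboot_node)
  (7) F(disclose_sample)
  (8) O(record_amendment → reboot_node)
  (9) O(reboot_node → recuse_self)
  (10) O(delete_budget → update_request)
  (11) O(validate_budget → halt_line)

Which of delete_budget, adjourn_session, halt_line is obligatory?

By case analysis on ~stand_down: premise 6 gives O(~stand_down → reboot_node) and premise 1 gives O(stand_down → reboot_node), so O(reboot_node) either way.
With premise 9, O(reboot_node → recuse_self), the K-axiom yields O(recuse_self).
Premise 2, O(~attend_hearing → ~recuse_self), contraposes to O(recuse_self → attend_hearing); with O(recuse_self) we get O(attend_hearing).
The contrapositive of premise 4 (O(update_request → ~attend_hearing)) is O(attend_hearing → ~update_request), and O(attend_hearing) is already established, so O(~update_request).
The contrapositive of premise 10 (O(delete_budget → update_request)) is O(~update_request → ~delete_budget), and O(~update_request) is already established, so O(~delete_budget).
From O(~delete_budget) and premise 3, O(~delete_budget → adjourn_session), we obtain O(adjourn_session).
So O(adjourn_session) holds — adjourn_session is obligatory. None of the other listed options is made obligatory by any chain of premises.

adjourn_session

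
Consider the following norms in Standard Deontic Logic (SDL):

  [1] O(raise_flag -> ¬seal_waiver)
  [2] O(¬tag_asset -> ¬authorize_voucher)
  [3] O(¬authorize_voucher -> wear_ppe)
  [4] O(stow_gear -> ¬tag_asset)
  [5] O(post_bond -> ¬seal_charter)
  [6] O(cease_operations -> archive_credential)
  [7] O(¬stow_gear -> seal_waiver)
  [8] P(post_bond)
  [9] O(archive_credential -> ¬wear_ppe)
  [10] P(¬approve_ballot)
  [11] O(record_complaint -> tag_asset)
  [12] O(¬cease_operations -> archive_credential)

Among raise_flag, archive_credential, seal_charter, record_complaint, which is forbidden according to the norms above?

raise_flag

Premises 6 and 12 are O(cease_operations -> archive_credential) and O(¬cease_operations -> archive_credential); every ideal world satisfies cease_operations or ¬cease_operations, so in either case archive_credential holds — hence O(archive_credential).
Applying K to premise 9 (O(archive_credential -> ¬wear_ppe)) and O(archive_credential) yields O(¬wear_ppe).
The contrapositive of premise 3 (O(¬authorize_voucher -> wear_ppe)) is O(¬wear_ppe -> authorize_voucher), and O(¬wear_ppe) is already established, so O(authorize_voucher).
Premise 2 is O(¬tag_asset -> ¬authorize_voucher); contrapositively O(authorize_voucher -> tag_asset). Since O(authorize_voucher) holds, K gives O(tag_asset).
Premise 4, O(stow_gear -> ¬tag_asset), contraposes to O(tag_asset -> ¬stow_gear); with O(tag_asset) we get O(¬stow_gear).
Applying K to premise 7 (O(¬stow_gear -> seal_waiver)) and O(¬stow_gear) yields O(seal_waiver).
Premise 1 is O(raise_flag -> ¬seal_waiver); contrapositively O(seal_waiver -> ¬raise_flag). Since O(seal_waiver) holds, K gives O(¬raise_flag).
So O(¬raise_flag) holds, i.e. raise_flag is forbidden. None of the other listed options is forbidden under the premises.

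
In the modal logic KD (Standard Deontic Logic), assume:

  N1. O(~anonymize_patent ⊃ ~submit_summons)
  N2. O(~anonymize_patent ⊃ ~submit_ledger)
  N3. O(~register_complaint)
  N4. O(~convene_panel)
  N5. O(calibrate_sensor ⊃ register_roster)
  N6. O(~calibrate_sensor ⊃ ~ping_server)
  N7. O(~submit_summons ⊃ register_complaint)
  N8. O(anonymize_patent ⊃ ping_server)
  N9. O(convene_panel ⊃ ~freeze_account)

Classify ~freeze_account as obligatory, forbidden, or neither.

Neither

Premise 9 is O(convene_panel ⊃ ~freeze_account), but O(convene_panel) is not derivable from the premises, so it does not yield O(~freeze_account).
No premise or chain of K-axiom applications forces O(~freeze_account), and none forces O(freeze_account). So ~freeze_account is neither obligatory nor forbidden under these norms.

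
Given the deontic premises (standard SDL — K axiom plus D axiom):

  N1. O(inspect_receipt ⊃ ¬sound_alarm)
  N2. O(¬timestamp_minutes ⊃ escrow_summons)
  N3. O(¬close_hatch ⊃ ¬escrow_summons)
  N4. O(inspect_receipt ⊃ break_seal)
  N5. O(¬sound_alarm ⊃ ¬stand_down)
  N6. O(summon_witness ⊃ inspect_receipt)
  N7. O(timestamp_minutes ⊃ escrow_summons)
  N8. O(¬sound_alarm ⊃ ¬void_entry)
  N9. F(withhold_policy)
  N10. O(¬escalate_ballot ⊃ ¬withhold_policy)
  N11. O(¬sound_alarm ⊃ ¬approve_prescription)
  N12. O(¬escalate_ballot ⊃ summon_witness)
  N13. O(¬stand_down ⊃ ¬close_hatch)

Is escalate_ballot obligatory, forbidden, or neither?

Obligatory

Premises 2 and 7 are O(¬timestamp_minutes ⊃ escrow_summons) and O(timestamp_minutes ⊃ escrow_summons); every ideal world satisfies ¬timestamp_minutes or timestamp_minutes, so in either case escrow_summons holds — hence O(escrow_summons).
Premise 3, O(¬close_hatch ⊃ ¬escrow_summons), contraposes to O(escrow_summons ⊃ close_hatch); with O(escrow_summons) we get O(close_hatch).
Premise 13, O(¬stand_down ⊃ ¬close_hatch), contraposes to O(close_hatch ⊃ stand_down); with O(close_hatch) we get O(stand_down).
Premise 5 is O(¬sound_alarm ⊃ ¬stand_down); contrapositively O(stand_down ⊃ sound_alarm). Since O(stand_down) holds, K gives O(sound_alarm).
Premise 1, O(inspect_receipt ⊃ ¬sound_alarm), contraposes to O(sound_alarm ⊃ ¬inspect_receipt); with O(sound_alarm) we get O(¬inspect_receipt).
Premise 6 is O(summon_witness ⊃ inspect_receipt); contrapositively O(¬inspect_receipt ⊃ ¬summon_witness). Since O(¬inspect_receipt) holds, K gives O(¬summon_witness).
Premise 12 is O(¬escalate_ballot ⊃ summon_witness); contrapositively O(¬summon_witness ⊃ escalate_ballot). Since O(¬summon_witness) holds, K gives O(escalate_ballot).
Premises 4, 8, 9, 10, 11 do not contribute to this derivation.
Hence escalate_ballot is obligatory.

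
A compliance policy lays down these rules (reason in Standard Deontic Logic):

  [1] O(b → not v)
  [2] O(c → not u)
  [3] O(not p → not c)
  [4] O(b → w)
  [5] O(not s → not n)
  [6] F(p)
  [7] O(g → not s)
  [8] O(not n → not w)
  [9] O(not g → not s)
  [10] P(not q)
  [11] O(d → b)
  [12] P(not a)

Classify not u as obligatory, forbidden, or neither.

Neither

Premise 2 is O(c → not u), but O(c) is not derivable from the premises, so it does not yield O(not u).
No premise or chain of K-axiom applications forces O(not u), and none forces O(u). So not u is neither obligatory nor forbidden under these norms.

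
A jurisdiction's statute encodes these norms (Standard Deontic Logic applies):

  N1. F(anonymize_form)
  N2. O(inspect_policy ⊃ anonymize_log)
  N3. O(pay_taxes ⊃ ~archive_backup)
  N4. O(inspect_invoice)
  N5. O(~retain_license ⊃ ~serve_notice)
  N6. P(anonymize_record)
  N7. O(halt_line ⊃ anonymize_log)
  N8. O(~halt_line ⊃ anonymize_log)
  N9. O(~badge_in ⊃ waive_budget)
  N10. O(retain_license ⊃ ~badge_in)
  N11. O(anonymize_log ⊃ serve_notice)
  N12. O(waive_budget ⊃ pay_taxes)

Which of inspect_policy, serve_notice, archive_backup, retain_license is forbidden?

By case analysis on halt_line: premise 7 gives O(halt_line ⊃ anonymize_log) and premise 8 gives O(~halt_line ⊃ anonymize_log), so O(anonymize_log) either way.
Premise 11 is O(anonymize_log ⊃ serve_notice); since O(anonymize_log), deontic closure gives O(serve_notice).
Premise 5 is O(~retain_license ⊃ ~serve_notice); contrapositively O(serve_notice ⊃ retain_license). Since O(serve_notice) holds, K gives O(retain_license).
Applying K to premise 10 (O(retain_license ⊃ ~badge_in)) and O(retain_license) yields O(~badge_in).
With premise 9, O(~badge_in ⊃ waive_budget), the K-axiom yields O(waive_budget).
Applying K to premise 12 (O(waive_budget ⊃ pay_taxes)) and O(waive_budget) yields O(pay_taxes).
Applying K to premise 3 (O(pay_taxes ⊃ ~archive_backup)) and O(pay_taxes) yields O(~archive_backup).
So O(~archive_backup) holds, i.e. archive_backup is forbidden. None of the other listed options is forbidden under the premises.

archive_backup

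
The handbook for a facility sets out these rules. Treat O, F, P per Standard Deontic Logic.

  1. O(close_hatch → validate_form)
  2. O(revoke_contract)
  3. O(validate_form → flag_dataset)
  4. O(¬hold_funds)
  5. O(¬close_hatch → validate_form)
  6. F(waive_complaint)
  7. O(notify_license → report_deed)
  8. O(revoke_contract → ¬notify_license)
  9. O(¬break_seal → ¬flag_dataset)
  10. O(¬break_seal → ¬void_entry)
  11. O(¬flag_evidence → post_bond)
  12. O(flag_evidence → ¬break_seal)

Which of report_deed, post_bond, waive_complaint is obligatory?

Premises 1 and 5 are O(close_hatch → validate_form) and O(¬close_hatch → validate_form); every ideal world satisfies close_hatch or ¬close_hatch, so in either case validate_form holds — hence O(validate_form).
Applying K to premise 3 (O(validate_form → flag_dataset)) and O(validate_form) yields O(flag_dataset).
Premise 9, O(¬break_seal → ¬flag_dataset), contraposes to O(flag_dataset → break_seal); with O(flag_dataset) we get O(break_seal).
Premise 12, O(flag_evidence → ¬break_seal), contraposes to O(break_seal → ¬flag_evidence); with O(break_seal) we get O(¬flag_evidence).
From O(¬flag_evidence) and premise 11, O(¬flag_evidence → post_bond), we obtain O(post_bond).
So O(post_bond) holds — post_bond is obligatory. None of the other listed options is made obligatory by any chain of premises.

post_bond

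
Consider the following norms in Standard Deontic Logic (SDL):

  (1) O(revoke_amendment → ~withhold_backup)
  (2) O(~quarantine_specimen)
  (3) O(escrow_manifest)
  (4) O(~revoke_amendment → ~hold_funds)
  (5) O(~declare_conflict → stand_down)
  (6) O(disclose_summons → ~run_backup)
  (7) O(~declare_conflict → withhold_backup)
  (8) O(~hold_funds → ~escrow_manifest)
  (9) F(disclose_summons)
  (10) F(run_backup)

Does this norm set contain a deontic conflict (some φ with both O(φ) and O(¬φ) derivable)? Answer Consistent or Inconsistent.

Premise 6 is O(disclose_summons → ~run_backup); even if O(~run_backup) held, inferring O(disclose_summons) would be affirming the consequent — invalid.
So O(disclose_summons) is not derivable, and the apparent clash with O(~disclose_summons) does not arise.
A world satisfying every obligation exists (e.g. declare_conflict=true, disclose_summons=false, escrow_manifest=true, hold_funds=true, quarantine_specimen=false, revoke_amendment=true, run_backup=false, stand_down=false, withhold_backup=false); no atom is both obligatory and forbidden, so the set is consistent.

Consistent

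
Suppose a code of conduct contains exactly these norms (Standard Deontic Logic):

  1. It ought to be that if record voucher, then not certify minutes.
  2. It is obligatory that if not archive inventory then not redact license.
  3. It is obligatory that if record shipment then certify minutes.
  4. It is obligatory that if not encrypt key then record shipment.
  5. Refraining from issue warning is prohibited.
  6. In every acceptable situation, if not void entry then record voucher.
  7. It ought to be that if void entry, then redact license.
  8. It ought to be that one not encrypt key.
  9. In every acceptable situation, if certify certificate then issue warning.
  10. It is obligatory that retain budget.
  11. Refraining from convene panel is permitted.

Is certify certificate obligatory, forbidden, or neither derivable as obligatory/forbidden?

Premise 9 is O(certify_certificate → issue_warning); even if O(issue_warning) held, inferring O(certify_certificate) would be affirming the consequent — invalid.
No premise or chain of K-axiom applications forces O(certify_certificate), and none forces O(¬certify_certificate). So certify_certificate is neither obligatory nor forbidden under these norms.

Neither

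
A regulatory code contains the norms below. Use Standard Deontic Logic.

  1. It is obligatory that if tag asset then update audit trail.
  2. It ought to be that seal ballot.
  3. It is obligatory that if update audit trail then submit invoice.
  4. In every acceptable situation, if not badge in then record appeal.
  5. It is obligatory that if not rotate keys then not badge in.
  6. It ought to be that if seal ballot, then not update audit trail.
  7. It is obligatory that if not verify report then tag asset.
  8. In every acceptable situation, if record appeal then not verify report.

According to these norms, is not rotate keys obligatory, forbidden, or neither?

From premise 2 we have O(seal_ballot).
With premise 6, O(seal_ballot → ¬update_audit_trail), the K-axiom yields O(¬update_audit_trail).
The contrapositive of premise 1 (O(tag_asset → update_audit_trail)) is O(¬update_audit_trail → ¬tag_asset), and O(¬update_audit_trail) is already established, so O(¬tag_asset).
The contrapositive of premise 7 (O(¬verify_report → tag_asset)) is O(¬tag_asset → verify_report), and O(¬tag_asset) is already established, so O(verify_report).
Premise 8, O(record_appeal → ¬verify_report), contraposes to O(verify_report → ¬record_appeal); with O(verify_report) we get O(¬record_appeal).
Premise 4, O(¬badge_in → record_appeal), contraposes to O(¬record_appeal → badge_in); with O(¬record_appeal) we get O(badge_in).
Premise 5, O(¬rotate_keys → ¬badge_in), contraposes to O(badge_in → rotate_keys); with O(badge_in) we get O(rotate_keys).
Premise 3 does not contribute to this derivation.
Thus O(rotate_keys), which is F(¬rotate_keys): ¬rotate_keys is forbidden.

Forbidden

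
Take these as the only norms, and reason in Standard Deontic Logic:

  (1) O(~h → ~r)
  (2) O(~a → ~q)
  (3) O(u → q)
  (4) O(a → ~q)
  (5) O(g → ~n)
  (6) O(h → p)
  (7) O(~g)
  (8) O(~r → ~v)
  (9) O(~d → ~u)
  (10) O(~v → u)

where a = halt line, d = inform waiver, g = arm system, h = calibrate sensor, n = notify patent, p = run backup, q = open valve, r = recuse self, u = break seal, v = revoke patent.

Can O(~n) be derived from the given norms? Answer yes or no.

No

Premise 5 is O(g → ~n), but O(g) is not derivable from the premises, so it does not yield O(~n).
No other premise forces O(~n). An ideal world satisfying every premise can still have ~n false, so O(~n) is not derivable.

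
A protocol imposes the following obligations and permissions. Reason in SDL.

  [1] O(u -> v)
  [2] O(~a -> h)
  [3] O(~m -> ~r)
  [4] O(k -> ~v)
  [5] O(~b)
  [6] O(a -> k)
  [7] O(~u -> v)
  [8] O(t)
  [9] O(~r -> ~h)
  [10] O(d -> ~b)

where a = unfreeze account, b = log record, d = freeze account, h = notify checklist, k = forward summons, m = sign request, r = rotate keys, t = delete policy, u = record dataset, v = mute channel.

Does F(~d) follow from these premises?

Premise 10 is O(d -> ~b); even if O(~b) held, inferring O(d) would be affirming the consequent — invalid.
No other premise forces O(d). An ideal world satisfying every premise can still have ~d true, so F(~d) is not derivable.

No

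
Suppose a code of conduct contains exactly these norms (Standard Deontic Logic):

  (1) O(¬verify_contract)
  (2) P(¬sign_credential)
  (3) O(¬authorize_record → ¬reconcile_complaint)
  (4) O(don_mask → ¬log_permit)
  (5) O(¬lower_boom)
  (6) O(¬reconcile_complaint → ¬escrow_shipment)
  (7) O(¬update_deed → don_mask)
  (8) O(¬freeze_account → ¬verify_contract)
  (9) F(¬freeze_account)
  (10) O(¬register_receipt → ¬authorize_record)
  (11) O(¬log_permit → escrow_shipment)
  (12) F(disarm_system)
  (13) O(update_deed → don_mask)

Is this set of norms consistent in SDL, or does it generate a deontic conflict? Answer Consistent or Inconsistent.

Premise 8 is O(¬freeze_account → ¬verify_contract); even if O(¬verify_contract) held, inferring O(¬freeze_account) would be affirming the consequent — invalid.
So O(¬freeze_account) is not derivable, and the apparent clash with O(freeze_account) does not arise.
A world satisfying every obligation exists (e.g. authorize_record=true, disarm_system=false, don_mask=true, escrow_shipment=true, freeze_account=true, log_permit=false, lower_boom=false, reconcile_complaint=true, register_receipt=true, sign_credential=false, update_deed=false, verify_contract=false); no atom is both obligatory and forbidden, so the set is consistent.

Consistent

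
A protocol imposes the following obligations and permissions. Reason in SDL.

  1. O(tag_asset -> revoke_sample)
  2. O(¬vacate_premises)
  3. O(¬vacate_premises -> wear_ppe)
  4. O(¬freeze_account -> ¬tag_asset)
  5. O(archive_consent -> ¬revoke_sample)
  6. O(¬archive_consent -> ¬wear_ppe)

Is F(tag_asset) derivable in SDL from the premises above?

From premise 2 we have O(¬vacate_premises).
Applying K to premise 3 (O(¬vacate_premises -> wear_ppe)) and O(¬vacate_premises) yields O(wear_ppe).
Premise 6, O(¬archive_consent -> ¬wear_ppe), contraposes to O(wear_ppe -> archive_consent); with O(wear_ppe) we get O(archive_consent).
From O(archive_consent) and premise 5, O(archive_consent -> ¬revoke_sample), we obtain O(¬revoke_sample).
The contrapositive of premise 1 (O(tag_asset -> revoke_sample)) is O(¬revoke_sample -> ¬tag_asset), and O(¬revoke_sample) is already established, so O(¬tag_asset).
Premise 4 does not contribute to this derivation.
So O(¬tag_asset) holds, i.e. F(tag_asset). The claim follows.

Yes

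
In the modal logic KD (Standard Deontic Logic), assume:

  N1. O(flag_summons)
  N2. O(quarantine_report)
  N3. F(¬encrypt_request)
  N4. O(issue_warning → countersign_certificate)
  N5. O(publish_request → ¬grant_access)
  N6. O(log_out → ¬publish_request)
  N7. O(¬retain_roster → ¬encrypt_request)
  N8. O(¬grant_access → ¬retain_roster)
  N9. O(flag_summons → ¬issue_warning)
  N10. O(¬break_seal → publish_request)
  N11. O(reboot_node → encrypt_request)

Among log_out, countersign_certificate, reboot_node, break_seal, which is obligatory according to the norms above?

break_seal

Premise 3 is F(¬encrypt_request), i.e. O(encrypt_request).
Premise 7 is O(¬retain_roster → ¬encrypt_request); contrapositively O(encrypt_request → retain_roster). Since O(encrypt_request) holds, K gives O(retain_roster).
Premise 8 is O(¬grant_access → ¬retain_roster); contrapositively O(retain_roster → grant_access). Since O(retain_roster) holds, K gives O(grant_access).
Premise 5, O(publish_request → ¬grant_access), contraposes to O(grant_access → ¬publish_request); with O(grant_access) we get O(¬publish_request).
Premise 10, O(¬break_seal → publish_request), contraposes to O(¬publish_request → break_seal); with O(¬publish_request) we get O(break_seal).
So O(break_seal) holds — break_seal is obligatory. None of the other listed options is made obligatory by any chain of premises.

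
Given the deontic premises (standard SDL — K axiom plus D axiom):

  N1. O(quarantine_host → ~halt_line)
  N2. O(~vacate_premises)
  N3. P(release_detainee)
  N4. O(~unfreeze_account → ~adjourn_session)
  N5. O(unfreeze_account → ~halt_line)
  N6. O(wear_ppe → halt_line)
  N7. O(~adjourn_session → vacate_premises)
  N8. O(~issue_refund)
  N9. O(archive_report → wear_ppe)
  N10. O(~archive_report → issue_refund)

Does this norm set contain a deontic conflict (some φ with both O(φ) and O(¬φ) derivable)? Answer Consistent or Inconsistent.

From premise 2 we have O(~vacate_premises).
Premise 7 is O(~adjourn_session → vacate_premises); contrapositively O(~vacate_premises → adjourn_session). Since O(~vacate_premises) holds, K gives O(adjourn_session).
The contrapositive of premise 4 (O(~unfreeze_account → ~adjourn_session)) is O(adjourn_session → unfreeze_account), and O(adjourn_session) is already established, so O(unfreeze_account).
Applying K to premise 5 (O(unfreeze_account → ~halt_line)) and O(unfreeze_account) yields O(~halt_line).
Premise 6 is O(wear_ppe → halt_line); contrapositively O(~halt_line → ~wear_ppe). Since O(~halt_line) holds, K gives O(~wear_ppe).
Premise 9, O(archive_report → wear_ppe), contraposes to O(~wear_ppe → ~archive_report); with O(~wear_ppe) we get O(~archive_report).
Applying K to premise 10 (O(~archive_report → issue_refund)) and O(~archive_report) yields O(issue_refund).
Yet premise 8 states O(~issue_refund).
We now have both O(issue_refund) and O(~issue_refund) — issue_refund is simultaneously obligatory and forbidden, violating the D-axiom.

Inconsistent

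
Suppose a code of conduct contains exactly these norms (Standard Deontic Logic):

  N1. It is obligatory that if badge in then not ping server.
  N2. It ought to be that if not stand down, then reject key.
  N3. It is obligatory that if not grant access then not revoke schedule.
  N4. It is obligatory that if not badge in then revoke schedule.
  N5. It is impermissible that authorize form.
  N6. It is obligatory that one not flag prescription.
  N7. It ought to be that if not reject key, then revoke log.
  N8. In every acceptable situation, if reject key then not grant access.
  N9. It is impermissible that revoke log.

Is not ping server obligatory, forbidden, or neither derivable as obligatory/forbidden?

Obligatory

Premise 9, F(revoke_log), is equivalent to O(¬revoke_log).
The contrapositive of premise 7 (O(¬reject_key → revoke_log)) is O(¬revoke_log → reject_key), and O(¬revoke_log) is already established, so O(reject_key).
Premise 8 is O(reject_key → ¬grant_access); since O(reject_key), deontic closure gives O(¬grant_access).
Applying K to premise 3 (O(¬grant_access → ¬revoke_schedule)) and O(¬grant_access) yields O(¬revoke_schedule).
Premise 4 is O(¬badge_in → revoke_schedule); contrapositively O(¬revoke_schedule → badge_in). Since O(¬revoke_schedule) holds, K gives O(badge_in).
With premise 1, O(badge_in → ¬ping_server), the K-axiom yields O(¬ping_server).
Premises 2, 5, 6 do not contribute to this derivation.
Hence ¬ping_server is obligatory.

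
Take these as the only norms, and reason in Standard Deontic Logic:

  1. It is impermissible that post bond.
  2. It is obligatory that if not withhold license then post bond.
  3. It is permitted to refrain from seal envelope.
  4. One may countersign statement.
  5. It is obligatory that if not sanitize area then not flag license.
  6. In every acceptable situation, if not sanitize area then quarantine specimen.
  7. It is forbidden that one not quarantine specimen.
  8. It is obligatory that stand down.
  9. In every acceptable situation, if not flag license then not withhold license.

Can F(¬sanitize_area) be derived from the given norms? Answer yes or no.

Premise 1, F(post_bond), is equivalent to O(¬post_bond).
The contrapositive of premise 2 (O(¬withhold_license → post_bond)) is O(¬post_bond → withhold_license), and O(¬post_bond) is already established, so O(withhold_license).
Premise 9, O(¬flag_license → ¬withhold_license), contraposes to O(withhold_license → flag_license); with O(withhold_license) we get O(flag_license).
Premise 5 is O(¬sanitize_area → ¬flag_license); contrapositively O(flag_license → sanitize_area). Since O(flag_license) holds, K gives O(sanitize_area).
Premises 3, 4, 6, 7, 8 do not contribute to this derivation.
So O(sanitize_area) holds, i.e. F(¬sanitize_area). The claim follows.

Yes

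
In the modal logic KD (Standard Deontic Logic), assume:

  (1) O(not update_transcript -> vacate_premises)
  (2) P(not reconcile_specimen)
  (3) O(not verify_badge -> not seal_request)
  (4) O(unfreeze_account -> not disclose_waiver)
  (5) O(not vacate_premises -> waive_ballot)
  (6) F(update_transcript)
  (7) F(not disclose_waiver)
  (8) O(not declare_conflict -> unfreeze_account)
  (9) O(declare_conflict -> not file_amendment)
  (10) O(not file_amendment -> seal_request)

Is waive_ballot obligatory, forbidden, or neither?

Premise 5 is O(not vacate_premises -> waive_ballot), but O(not vacate_premises) is not derivable from the premises, so it does not yield O(waive_ballot).
No premise or chain of K-axiom applications forces O(waive_ballot), and none forces O(not waive_ballot). So waive_ballot is neither obligatory nor forbidden under these norms.

Neither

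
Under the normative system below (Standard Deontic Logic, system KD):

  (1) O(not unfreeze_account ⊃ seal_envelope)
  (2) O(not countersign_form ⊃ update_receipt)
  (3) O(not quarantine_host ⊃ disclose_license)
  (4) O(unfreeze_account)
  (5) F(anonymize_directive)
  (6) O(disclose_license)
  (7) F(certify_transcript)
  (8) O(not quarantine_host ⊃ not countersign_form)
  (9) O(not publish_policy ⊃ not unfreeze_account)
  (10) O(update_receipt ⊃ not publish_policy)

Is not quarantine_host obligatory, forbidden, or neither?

Forbidden

Premise 4 states O(unfreeze_account) outright.
The contrapositive of premise 9 (O(not publish_policy ⊃ not unfreeze_account)) is O(unfreeze_account ⊃ publish_policy), and O(unfreeze_account) is already established, so O(publish_policy).
Premise 10 is O(update_receipt ⊃ not publish_policy); contrapositively O(publish_policy ⊃ not update_receipt). Since O(publish_policy) holds, K gives O(not update_receipt).
Premise 2 is O(not countersign_form ⊃ update_receipt); contrapositively O(not update_receipt ⊃ countersign_form). Since O(not update_receipt) holds, K gives O(countersign_form).
Premise 8, O(not quarantine_host ⊃ not countersign_form), contraposes to O(countersign_form ⊃ quarantine_host); with O(countersign_form) we get O(quarantine_host).
Premises 1, 3, 5, 6, 7 do not contribute to this derivation.
Thus O(quarantine_host), which is F(not quarantine_host): not quarantine_host is forbidden.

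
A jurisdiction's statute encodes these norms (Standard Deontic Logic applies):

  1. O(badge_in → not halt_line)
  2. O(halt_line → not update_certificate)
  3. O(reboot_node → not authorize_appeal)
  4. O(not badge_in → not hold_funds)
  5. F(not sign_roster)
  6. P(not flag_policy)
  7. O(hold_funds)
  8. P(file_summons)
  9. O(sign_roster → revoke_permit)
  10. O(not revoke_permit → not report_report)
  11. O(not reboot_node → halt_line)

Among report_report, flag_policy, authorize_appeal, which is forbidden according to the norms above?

authorize_appeal

From premise 7 we have O(hold_funds).
The contrapositive of premise 4 (O(not badge_in → not hold_funds)) is O(hold_funds → badge_in), and O(hold_funds) is already established, so O(badge_in).
Applying K to premise 1 (O(badge_in → not halt_line)) and O(badge_in) yields O(not halt_line).
Premise 11 is O(not reboot_node → halt_line); contrapositively O(not halt_line → reboot_node). Since O(not halt_line) holds, K gives O(reboot_node).
Applying K to premise 3 (O(reboot_node → not authorize_appeal)) and O(reboot_node) yields O(not authorize_appeal).
So O(not authorize_appeal) holds, i.e. authorize_appeal is forbidden. None of the other listed options is forbidden under the premises.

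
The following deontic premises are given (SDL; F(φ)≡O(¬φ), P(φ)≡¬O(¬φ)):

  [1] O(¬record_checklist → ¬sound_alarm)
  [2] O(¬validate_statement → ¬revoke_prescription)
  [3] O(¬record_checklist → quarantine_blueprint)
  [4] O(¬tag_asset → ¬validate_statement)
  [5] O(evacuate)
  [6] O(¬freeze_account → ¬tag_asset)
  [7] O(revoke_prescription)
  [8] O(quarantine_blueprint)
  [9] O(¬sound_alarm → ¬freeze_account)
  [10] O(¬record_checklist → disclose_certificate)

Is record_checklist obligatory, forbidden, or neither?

Premise 7 states O(revoke_prescription) outright.
Premise 2 is O(¬validate_statement → ¬revoke_prescription); contrapositively O(revoke_prescription → validate_statement). Since O(revoke_prescription) holds, K gives O(validate_statement).
The contrapositive of premise 4 (O(¬tag_asset → ¬validate_statement)) is O(validate_statement → tag_asset), and O(validate_statement) is already established, so O(tag_asset).
Premise 6 is O(¬freeze_account → ¬tag_asset); contrapositively O(tag_asset → freeze_account). Since O(tag_asset) holds, K gives O(freeze_account).
The contrapositive of premise 9 (O(¬sound_alarm → ¬freeze_account)) is O(freeze_account → sound_alarm), and O(freeze_account) is already established, so O(sound_alarm).
The contrapositive of premise 1 (O(¬record_checklist → ¬sound_alarm)) is O(sound_alarm → record_checklist), and O(sound_alarm) is already established, so O(record_checklist).
Premises 3, 5, 8, 10 do not contribute to this derivation.
Hence record_checklist is obligatory.

Obligatory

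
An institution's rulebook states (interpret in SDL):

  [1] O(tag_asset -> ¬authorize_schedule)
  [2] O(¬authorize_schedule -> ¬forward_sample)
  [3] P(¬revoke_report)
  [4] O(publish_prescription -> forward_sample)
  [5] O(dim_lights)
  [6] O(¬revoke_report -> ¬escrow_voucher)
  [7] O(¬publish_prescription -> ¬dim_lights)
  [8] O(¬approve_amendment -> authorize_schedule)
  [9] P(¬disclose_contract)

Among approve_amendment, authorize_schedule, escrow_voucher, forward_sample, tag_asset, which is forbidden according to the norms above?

tag_asset

From premise 5 we have O(dim_lights).
Premise 7 is O(¬publish_prescription -> ¬dim_lights); contrapositively O(dim_lights -> publish_prescription). Since O(dim_lights) holds, K gives O(publish_prescription).
Applying K to premise 4 (O(publish_prescription -> forward_sample)) and O(publish_prescription) yields O(forward_sample).
Premise 2, O(¬authorize_schedule -> ¬forward_sample), contraposes to O(forward_sample -> authorize_schedule); with O(forward_sample) we get O(authorize_schedule).
The contrapositive of premise 1 (O(tag_asset -> ¬authorize_schedule)) is O(authorize_schedule -> ¬tag_asset), and O(authorize_schedule) is already established, so O(¬tag_asset).
So O(¬tag_asset) holds, i.e. tag_asset is forbidden. None of the other listed options is forbidden under the premises.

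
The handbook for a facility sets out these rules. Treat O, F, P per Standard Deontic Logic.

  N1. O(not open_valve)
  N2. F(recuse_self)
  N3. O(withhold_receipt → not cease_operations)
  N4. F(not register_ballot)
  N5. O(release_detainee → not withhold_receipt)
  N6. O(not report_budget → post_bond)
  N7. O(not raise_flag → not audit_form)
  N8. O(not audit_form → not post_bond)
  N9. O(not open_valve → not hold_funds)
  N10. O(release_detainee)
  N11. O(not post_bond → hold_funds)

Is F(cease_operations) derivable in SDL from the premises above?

No

Premise 3 is O(withhold_receipt → not cease_operations), but O(withhold_receipt) is not derivable from the premises, so it does not yield O(not cease_operations).
No other premise forces O(not cease_operations). An ideal world satisfying every premise can still have cease_operations true, so F(cease_operations) is not derivable.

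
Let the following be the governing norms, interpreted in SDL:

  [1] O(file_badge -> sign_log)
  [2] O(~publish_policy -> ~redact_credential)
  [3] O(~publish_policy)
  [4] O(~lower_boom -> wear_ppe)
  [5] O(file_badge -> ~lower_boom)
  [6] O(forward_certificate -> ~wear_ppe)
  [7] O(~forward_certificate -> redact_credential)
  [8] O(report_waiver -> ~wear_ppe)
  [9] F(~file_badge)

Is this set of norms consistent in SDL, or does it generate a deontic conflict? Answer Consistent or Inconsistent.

From premise 3 we have O(~publish_policy).
Premise 2 is O(~publish_policy -> ~redact_credential); since O(~publish_policy), deontic closure gives O(~redact_credential).
The contrapositive of premise 7 (O(~forward_certificate -> redact_credential)) is O(~redact_credential -> forward_certificate), and O(~redact_credential) is already established, so O(forward_certificate).
Applying K to premise 6 (O(forward_certificate -> ~wear_ppe)) and O(forward_certificate) yields O(~wear_ppe).
Premise 4, O(~lower_boom -> wear_ppe), contraposes to O(~wear_ppe -> lower_boom); with O(~wear_ppe) we get O(lower_boom).
The contrapositive of premise 5 (O(file_badge -> ~lower_boom)) is O(lower_boom -> ~file_badge), and O(lower_boom) is already established, so O(~file_badge).
However, F(~file_badge) at premise 9 amounts to O(file_badge).
We now have both O(~file_badge) and O(file_badge) — file_badge is simultaneously obligatory and forbidden, violating the D-axiom.

Inconsistent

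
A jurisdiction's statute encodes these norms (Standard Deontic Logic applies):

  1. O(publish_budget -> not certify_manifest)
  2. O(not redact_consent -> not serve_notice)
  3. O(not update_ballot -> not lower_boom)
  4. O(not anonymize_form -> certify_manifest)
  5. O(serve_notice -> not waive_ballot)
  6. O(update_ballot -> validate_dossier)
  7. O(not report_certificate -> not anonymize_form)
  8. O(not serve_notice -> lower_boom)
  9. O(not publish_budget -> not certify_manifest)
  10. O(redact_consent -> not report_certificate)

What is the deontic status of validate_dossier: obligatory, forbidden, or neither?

Obligatory

Premises 1 and 9 are O(publish_budget -> not certify_manifest) and O(not publish_budget -> not certify_manifest); every ideal world satisfies publish_budget or not publish_budget, so in either case not certify_manifest holds — hence O(not certify_manifest).
Premise 4, O(not anonymize_form -> certify_manifest), contraposes to O(not certify_manifest -> anonymize_form); with O(not certify_manifest) we get O(anonymize_form).
Premise 7 is O(not report_certificate -> not anonymize_form); contrapositively O(anonymize_form -> report_certificate). Since O(anonymize_form) holds, K gives O(report_certificate).
The contrapositive of premise 10 (O(redact_consent -> not report_certificate)) is O(report_certificate -> not redact_consent), and O(report_certificate) is already established, so O(not redact_consent).
Applying K to premise 2 (O(not redact_consent -> not serve_notice)) and O(not redact_consent) yields O(not serve_notice).
With premise 8, O(not serve_notice -> lower_boom), the K-axiom yields O(lower_boom).
Premise 3, O(not update_ballot -> not lower_boom), contraposes to O(lower_boom -> update_ballot); with O(lower_boom) we get O(update_ballot).
From O(update_ballot) and premise 6, O(update_ballot -> validate_dossier), we obtain O(validate_dossier).
Premise 5 does not contribute to this derivation.
Hence validate_dossier is obligatory.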